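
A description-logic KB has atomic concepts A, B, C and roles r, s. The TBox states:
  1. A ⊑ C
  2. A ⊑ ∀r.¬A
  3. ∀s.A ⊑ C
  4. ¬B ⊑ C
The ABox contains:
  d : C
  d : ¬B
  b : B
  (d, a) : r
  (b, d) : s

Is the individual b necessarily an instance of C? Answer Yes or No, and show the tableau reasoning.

No

1. b : C?  L(b) = {B} ∪ {¬C}
   open: L(b) ⊇ {B, ¬A, ¬C, ∃s.¬A} (+ ∃-successors) — b ∉ C possible
2. Hence b : C: not entailed.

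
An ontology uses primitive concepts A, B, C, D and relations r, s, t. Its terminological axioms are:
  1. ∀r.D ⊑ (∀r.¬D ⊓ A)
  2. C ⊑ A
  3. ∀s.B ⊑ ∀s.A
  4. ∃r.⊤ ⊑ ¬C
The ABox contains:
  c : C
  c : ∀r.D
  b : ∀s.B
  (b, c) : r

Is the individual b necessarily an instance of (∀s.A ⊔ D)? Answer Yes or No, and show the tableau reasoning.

Yes

1. b : (∀s.A ⊔ D)?  L(b) = {∀s.B} ∪ {(∃s.¬A ⊓ ¬D)}
   clash {A, ¬A} at an ∃-successor — b ∈ (∀s.A ⊔ D)
2. Hence b : (∀s.A ⊔ D): entailed.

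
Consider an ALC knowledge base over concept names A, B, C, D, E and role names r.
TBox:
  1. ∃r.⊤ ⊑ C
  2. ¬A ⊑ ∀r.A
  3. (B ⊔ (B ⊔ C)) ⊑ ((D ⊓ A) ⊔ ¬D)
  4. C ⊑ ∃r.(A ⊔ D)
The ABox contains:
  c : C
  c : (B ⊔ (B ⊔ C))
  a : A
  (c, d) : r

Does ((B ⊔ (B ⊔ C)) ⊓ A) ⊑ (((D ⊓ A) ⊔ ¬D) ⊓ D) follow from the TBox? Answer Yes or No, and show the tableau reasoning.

No

1. ((B ⊔ (B ⊔ C)) ⊓ A) ⊑ (((D ⊓ A) ⊔ ¬D) ⊓ D)  ⇔  (((B ⊔ (B ⊔ C)) ⊓ A) ⊓ (((¬D ⊔ ¬A) ⊓ D) ⊔ ¬D)) unsat w.r.t. T
   apply at x₀: (B ⊔ (B ⊔ C))⊑((D ⊓ A) ⊔ ¬D)
   open: L(x₀) ⊇ {A, B, ¬C, ¬D, ∀r.⊥}
2. Hence ((B ⊔ (B ⊔ C)) ⊓ A) ⊑ (((D ⊓ A) ⊔ ¬D) ⊓ D): not entailed.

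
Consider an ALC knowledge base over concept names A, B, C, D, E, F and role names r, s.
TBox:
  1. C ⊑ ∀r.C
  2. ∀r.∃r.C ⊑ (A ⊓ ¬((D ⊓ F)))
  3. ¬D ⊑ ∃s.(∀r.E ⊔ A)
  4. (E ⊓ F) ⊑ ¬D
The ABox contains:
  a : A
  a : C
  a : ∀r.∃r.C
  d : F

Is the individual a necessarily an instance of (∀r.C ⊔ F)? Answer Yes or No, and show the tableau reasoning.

Yes

1. a : (∀r.C ⊔ F)?  L(a) = {A, C, ∀r.∃r.C} ∪ {(∃r.¬C ⊓ ¬F)}
   clash {C, ¬C} at an ∃-successor — a ∈ (∀r.C ⊔ F)
2. Hence a : (∀r.C ⊔ F): entailed.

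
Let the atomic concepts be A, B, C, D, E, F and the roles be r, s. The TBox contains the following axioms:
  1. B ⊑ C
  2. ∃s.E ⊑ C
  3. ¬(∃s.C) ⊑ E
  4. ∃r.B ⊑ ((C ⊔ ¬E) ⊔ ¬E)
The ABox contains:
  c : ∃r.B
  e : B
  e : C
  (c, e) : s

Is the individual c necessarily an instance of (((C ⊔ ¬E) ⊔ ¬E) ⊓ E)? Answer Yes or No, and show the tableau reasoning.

1. c : (((C ⊔ ¬E) ⊔ ¬E) ⊓ E)?  L(c) = {∃r.B} ∪ {(((¬C ⊓ E) ⊓ E) ⊔ ¬E)}
   apply at c: ∃r.B⊑((C ⊔ ¬E) ⊔ ¬E)
   open: L(c) ⊇ {¬B, ¬E, ∀s.¬E, ∃r.B, ∃s.C} (+ ∃-successors) — c ∉ (((C ⊔ ¬E) ⊔ ¬E) ⊓ E) possible
2. Hence c : (((C ⊔ ¬E) ⊔ ¬E) ⊓ E): not entailed.

No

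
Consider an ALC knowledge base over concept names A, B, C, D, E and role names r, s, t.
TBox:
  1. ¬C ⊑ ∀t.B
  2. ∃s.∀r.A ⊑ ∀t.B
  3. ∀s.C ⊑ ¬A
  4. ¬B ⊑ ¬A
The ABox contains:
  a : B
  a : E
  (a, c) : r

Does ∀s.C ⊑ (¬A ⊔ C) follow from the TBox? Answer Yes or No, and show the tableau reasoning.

1. ∀s.C ⊑ (¬A ⊔ C)  ⇔  (∀s.C ⊓ (A ⊓ ¬C)) unsat w.r.t. T
   all branches close; clash {A, ¬A} at x₀
2. Hence ∀s.C ⊑ (¬A ⊔ C): entailed.

Yes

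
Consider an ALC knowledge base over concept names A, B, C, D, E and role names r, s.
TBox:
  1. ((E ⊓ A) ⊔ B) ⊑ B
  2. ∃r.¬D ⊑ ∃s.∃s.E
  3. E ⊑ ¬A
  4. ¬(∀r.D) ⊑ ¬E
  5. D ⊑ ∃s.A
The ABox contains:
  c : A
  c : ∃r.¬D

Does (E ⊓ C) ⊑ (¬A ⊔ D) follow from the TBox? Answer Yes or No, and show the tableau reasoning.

1. (E ⊓ C) ⊑ (¬A ⊔ D)  ⇔  ((E ⊓ C) ⊓ (A ⊓ ¬D)) unsat w.r.t. T
   all branches close; clash {A, ¬A} at x₀
2. Hence (E ⊓ C) ⊑ (¬A ⊔ D): entailed.

Yes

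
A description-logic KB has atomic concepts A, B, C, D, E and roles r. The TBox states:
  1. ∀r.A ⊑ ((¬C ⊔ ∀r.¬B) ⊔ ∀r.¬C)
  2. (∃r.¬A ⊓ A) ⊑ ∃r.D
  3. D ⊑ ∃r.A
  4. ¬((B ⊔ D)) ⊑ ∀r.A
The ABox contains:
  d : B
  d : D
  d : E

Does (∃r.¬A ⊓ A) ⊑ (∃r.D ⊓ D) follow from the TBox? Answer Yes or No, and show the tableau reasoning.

1. (∃r.¬A ⊓ A) ⊑ (∃r.D ⊓ D)  ⇔  ((∃r.¬A ⊓ A) ⊓ (∀r.¬D ⊔ ¬D)) unsat w.r.t. T
   apply at x₀: (∃r.¬A ⊓ A)⊑∃r.D
   open: L(x₀) ⊇ {A, B, ¬D, ∃r.D, ∃r.¬A} (+ ∃-successors)
2. Hence (∃r.¬A ⊓ A) ⊑ (∃r.D ⊓ D): not entailed.

No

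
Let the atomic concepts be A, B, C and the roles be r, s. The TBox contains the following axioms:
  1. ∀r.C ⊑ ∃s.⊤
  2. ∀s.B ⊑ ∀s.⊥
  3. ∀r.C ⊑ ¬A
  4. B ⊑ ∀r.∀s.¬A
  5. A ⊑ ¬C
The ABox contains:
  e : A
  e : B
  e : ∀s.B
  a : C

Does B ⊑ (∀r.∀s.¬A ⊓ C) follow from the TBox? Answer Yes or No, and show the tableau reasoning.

1. B ⊑ (∀r.∀s.¬A ⊓ C)  ⇔  (B ⊓ (∃r.∃s.A ⊔ ¬C)) unsat w.r.t. T
   apply at x₀: B⊑∀r.∀s.¬A
   open: L(x₀) ⊇ {B, ¬A, ¬C, ∀r.∀s.¬A, ∃r.¬C, …} (+ ∃-successors)
2. Hence B ⊑ (∀r.∀s.¬A ⊓ C): not entailed.

No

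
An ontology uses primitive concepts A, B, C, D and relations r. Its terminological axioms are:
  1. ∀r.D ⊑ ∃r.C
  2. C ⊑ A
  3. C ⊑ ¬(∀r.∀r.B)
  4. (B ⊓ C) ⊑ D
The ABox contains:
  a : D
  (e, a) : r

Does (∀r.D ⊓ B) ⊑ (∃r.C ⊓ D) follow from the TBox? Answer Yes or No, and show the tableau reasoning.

1. (∀r.D ⊓ B) ⊑ (∃r.C ⊓ D)  ⇔  ((∀r.D ⊓ B) ⊓ (∀r.¬C ⊔ ¬D)) unsat w.r.t. T
   apply at x₀: ∀r.D⊑∃r.C
   open: L(x₀) ⊇ {B, ¬C, ¬D, ∀r.D, ∃r.C} (+ ∃-successors)
2. Hence (∀r.D ⊓ B) ⊑ (∃r.C ⊓ D): not entailed.

No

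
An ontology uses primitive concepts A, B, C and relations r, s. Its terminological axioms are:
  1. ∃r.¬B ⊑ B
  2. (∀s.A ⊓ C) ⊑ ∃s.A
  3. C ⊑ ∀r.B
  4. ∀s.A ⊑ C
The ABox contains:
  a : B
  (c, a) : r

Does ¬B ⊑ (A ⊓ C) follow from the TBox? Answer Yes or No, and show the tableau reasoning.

1. ¬B ⊑ (A ⊓ C)  ⇔  (¬B ⊓ (¬A ⊔ ¬C)) unsat w.r.t. T
   open: L(x₀) ⊇ {¬A, ¬B, ¬C, ∀r.B, ∃s.¬A} (+ ∃-successors)
2. Hence ¬B ⊑ (A ⊓ C): not entailed.

No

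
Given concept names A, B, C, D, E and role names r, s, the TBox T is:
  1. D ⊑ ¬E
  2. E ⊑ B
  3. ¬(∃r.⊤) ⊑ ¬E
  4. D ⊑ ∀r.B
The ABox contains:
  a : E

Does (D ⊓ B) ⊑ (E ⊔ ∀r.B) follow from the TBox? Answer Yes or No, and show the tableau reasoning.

1. (D ⊓ B) ⊑ (E ⊔ ∀r.B)  ⇔  ((D ⊓ B) ⊓ (¬E ⊓ ∃r.¬B)) unsat w.r.t. T
   all branches close; clash {B, ¬B} at an ∃-successor
2. Hence (D ⊓ B) ⊑ (E ⊔ ∀r.B): entailed.

Yes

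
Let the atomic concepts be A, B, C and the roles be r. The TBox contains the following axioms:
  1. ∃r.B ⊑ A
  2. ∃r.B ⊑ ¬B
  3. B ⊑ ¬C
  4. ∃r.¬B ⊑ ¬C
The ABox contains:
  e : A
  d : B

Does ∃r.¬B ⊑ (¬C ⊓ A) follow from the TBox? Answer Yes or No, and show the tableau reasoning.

No

1. ∃r.¬B ⊑ (¬C ⊓ A)  ⇔  (∃r.¬B ⊓ (C ⊔ ¬A)) unsat w.r.t. T
   apply at x₀: ∃r.¬B⊑¬C
   open: L(x₀) ⊇ {¬A, ¬B, ¬C, ∀r.¬B, ∃r.¬B} (+ ∃-successors)
2. Hence ∃r.¬B ⊑ (¬C ⊓ A): not entailed.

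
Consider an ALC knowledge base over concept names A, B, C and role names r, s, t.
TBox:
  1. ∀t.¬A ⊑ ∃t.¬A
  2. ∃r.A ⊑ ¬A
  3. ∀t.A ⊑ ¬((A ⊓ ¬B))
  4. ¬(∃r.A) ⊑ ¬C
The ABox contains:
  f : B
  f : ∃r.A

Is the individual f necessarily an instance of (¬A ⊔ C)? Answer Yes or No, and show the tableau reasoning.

Yes

1. f : (¬A ⊔ C)?  L(f) = {B, ∃r.A} ∪ {(A ⊓ ¬C)}
   clash {A, ¬A} at f — f ∈ (¬A ⊔ C)
2. Hence f : (¬A ⊔ C): entailed.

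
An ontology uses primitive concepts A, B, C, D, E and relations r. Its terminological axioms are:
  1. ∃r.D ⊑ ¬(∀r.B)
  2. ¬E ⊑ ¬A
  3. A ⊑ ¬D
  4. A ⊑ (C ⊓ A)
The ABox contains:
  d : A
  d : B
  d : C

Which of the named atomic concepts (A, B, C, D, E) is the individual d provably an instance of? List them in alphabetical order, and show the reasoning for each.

{A, B, C, E}

1. d : A?  L(d) = {A, B, C} ∪ {¬A}
   clash {A, ¬A} at d — d ∈ A
2. d : B?  L(d) = {A, B, C} ∪ {¬B}
   clash {B, ¬B} at d — d ∈ B
3. d : C?  L(d) = {A, B, C} ∪ {¬C}
   clash {C, ¬C} at d — d ∈ C
4. d : D?  L(d) = {A, B, C} ∪ {¬D}
   apply at d: A⊑(C ⊓ A)
   open: L(d) ⊇ {A, B, C, E, ¬D, …} — d ∉ D possible
5. d : E?  L(d) = {A, B, C} ∪ {¬E}
   clash {A, ¬A} at d — d ∈ E
6. Entailed for d: {A, B, C, E}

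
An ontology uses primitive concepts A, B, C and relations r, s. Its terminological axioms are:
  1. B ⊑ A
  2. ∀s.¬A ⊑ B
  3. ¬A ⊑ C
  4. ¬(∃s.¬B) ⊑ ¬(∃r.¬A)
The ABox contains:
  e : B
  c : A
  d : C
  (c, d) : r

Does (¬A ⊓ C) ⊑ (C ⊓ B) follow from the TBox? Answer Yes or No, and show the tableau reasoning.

1. (¬A ⊓ C) ⊑ (C ⊓ B)  ⇔  ((¬A ⊓ C) ⊓ (¬C ⊔ ¬B)) unsat w.r.t. T
   open: L(x₀) ⊇ {C, ¬A, ¬B, ∃s.A, ∃s.¬B} (+ ∃-successors)
2. Hence (¬A ⊓ C) ⊑ (C ⊓ B): not entailed.

No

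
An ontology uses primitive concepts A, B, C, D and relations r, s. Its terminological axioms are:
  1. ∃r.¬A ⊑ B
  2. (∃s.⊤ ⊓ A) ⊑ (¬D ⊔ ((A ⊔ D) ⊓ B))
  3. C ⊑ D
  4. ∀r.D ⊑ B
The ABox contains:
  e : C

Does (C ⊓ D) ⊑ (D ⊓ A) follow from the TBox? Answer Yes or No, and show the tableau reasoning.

No

1. (C ⊓ D) ⊑ (D ⊓ A)  ⇔  ((C ⊓ D) ⊓ (¬D ⊔ ¬A)) unsat w.r.t. T
   open: L(x₀) ⊇ {C, D, ¬A, ∀r.A, ∃r.¬D} (+ ∃-successors)
2. Hence (C ⊓ D) ⊑ (D ⊓ A): not entailed.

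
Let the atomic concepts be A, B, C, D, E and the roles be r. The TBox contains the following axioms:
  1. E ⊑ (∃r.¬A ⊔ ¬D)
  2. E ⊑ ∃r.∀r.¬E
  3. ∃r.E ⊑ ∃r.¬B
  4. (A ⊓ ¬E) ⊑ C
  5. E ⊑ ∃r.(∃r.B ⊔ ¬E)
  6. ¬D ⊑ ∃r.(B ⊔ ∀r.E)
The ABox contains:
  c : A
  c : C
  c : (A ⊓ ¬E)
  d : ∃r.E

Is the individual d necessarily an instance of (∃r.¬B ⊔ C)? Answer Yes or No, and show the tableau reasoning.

Yes

1. d : (∃r.¬B ⊔ C)?  L(d) = {∃r.E} ∪ {(∀r.B ⊓ ¬C)}
   clash {C, ¬C} at d — d ∈ (∃r.¬B ⊔ C)
2. Hence d : (∃r.¬B ⊔ C): entailed.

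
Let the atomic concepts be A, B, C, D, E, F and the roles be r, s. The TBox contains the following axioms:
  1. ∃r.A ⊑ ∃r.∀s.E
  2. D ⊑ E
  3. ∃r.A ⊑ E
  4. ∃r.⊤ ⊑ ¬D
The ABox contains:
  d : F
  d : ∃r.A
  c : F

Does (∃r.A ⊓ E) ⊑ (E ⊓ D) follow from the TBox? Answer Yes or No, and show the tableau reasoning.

No

1. (∃r.A ⊓ E) ⊑ (E ⊓ D)  ⇔  ((∃r.A ⊓ E) ⊓ (¬E ⊔ ¬D)) unsat w.r.t. T
   apply at x₀: ∃r.A⊑∃r.∀s.E
   open: L(x₀) ⊇ {E, ¬D, ∃r.A, ∃r.∀s.E} (+ ∃-successors)
2. Hence (∃r.A ⊓ E) ⊑ (E ⊓ D): not entailed.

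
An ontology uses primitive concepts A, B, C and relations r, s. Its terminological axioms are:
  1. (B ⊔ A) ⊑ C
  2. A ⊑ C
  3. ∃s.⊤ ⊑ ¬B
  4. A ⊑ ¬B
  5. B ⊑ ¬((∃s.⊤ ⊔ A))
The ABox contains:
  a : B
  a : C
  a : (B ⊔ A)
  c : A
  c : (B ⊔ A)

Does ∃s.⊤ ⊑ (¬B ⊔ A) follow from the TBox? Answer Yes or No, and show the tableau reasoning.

Yes

1. ∃s.⊤ ⊑ (¬B ⊔ A)  ⇔  (∃s.⊤ ⊓ (B ⊓ ¬A)) unsat w.r.t. T
   all branches close; clash {B, ¬B} at x₀
2. Hence ∃s.⊤ ⊑ (¬B ⊔ A): entailed.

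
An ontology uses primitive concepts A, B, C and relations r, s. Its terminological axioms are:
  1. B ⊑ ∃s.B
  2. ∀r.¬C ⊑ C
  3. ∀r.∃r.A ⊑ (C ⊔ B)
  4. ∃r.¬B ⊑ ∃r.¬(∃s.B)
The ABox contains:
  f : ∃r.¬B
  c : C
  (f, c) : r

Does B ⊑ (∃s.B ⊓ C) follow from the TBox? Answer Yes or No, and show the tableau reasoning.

1. B ⊑ (∃s.B ⊓ C)  ⇔  (B ⊓ (∀s.¬B ⊔ ¬C)) unsat w.r.t. T
   apply at x₀: B⊑∃s.B
   open: L(x₀) ⊇ {B, ¬C, ∀r.B, ∃r.C, ∃r.∀r.¬A, …} (+ ∃-successors)
2. Hence B ⊑ (∃s.B ⊓ C): not entailed.

No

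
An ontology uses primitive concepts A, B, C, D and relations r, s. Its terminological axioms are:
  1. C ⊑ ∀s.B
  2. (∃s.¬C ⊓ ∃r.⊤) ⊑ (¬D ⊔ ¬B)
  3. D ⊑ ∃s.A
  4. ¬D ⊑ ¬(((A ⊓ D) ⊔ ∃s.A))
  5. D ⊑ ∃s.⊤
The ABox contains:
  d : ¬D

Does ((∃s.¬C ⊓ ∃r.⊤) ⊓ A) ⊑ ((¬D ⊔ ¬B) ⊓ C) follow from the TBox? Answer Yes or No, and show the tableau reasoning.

1. ((∃s.¬C ⊓ ∃r.⊤) ⊓ A) ⊑ ((¬D ⊔ ¬B) ⊓ C)  ⇔  (((∃s.¬C ⊓ ∃r.⊤) ⊓ A) ⊓ ((D ⊓ B) ⊔ ¬C)) unsat w.r.t. T
   apply at x₀: (∃s.¬C ⊓ ∃r.⊤)⊑(¬D ⊔ ¬B)
   open: L(x₀) ⊇ {A, ¬C, ¬D, ∀s.¬A, ∃r.⊤, …} (+ ∃-successors)
2. Hence ((∃s.¬C ⊓ ∃r.⊤) ⊓ A) ⊑ ((¬D ⊔ ¬B) ⊓ C): not entailed.

No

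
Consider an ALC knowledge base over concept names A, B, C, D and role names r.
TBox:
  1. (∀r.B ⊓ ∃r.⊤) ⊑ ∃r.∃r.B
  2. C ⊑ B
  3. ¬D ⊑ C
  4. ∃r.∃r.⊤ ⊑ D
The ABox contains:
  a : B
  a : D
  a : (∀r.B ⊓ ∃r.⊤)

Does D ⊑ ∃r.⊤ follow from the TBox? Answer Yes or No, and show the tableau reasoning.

No

1. D ⊑ ∃r.⊤  ⇔  (D ⊓ ∀r.⊥) unsat w.r.t. T
   open: L(x₀) ⊇ {D, ¬C, ∀r.⊥}
2. Hence D ⊑ ∃r.⊤: not entailed.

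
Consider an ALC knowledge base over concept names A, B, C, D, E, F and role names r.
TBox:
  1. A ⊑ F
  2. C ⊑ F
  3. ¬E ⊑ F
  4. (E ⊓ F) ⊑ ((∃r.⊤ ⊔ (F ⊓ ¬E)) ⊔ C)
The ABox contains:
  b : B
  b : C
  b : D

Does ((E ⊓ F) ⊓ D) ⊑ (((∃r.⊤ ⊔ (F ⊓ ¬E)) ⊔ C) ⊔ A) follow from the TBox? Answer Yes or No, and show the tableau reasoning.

1. ((E ⊓ F) ⊓ D) ⊑ (((∃r.⊤ ⊔ (F ⊓ ¬E)) ⊔ C) ⊔ A)  ⇔  (((E ⊓ F) ⊓ D) ⊓ (((∀r.⊥ ⊓ (¬F ⊔ E)) ⊓ ¬C) ⊓ ¬A)) unsat w.r.t. T
   all branches close; clash {C, ¬C} at x₀
2. Hence ((E ⊓ F) ⊓ D) ⊑ (((∃r.⊤ ⊔ (F ⊓ ¬E)) ⊔ C) ⊔ A): entailed.

Yes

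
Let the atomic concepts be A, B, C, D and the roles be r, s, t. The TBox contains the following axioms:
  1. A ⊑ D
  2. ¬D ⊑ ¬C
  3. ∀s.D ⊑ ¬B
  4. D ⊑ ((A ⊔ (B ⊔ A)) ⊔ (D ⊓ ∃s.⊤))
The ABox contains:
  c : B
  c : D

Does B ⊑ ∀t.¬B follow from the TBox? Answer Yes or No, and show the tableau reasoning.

No

1. B ⊑ ∀t.¬B  ⇔  (B ⊓ ∃t.B) unsat w.r.t. T
   open: L(x₀) ⊇ {A, B, D, ∃s.¬D, ∃t.B} (+ ∃-successors)
2. Hence B ⊑ ∀t.¬B: not entailed.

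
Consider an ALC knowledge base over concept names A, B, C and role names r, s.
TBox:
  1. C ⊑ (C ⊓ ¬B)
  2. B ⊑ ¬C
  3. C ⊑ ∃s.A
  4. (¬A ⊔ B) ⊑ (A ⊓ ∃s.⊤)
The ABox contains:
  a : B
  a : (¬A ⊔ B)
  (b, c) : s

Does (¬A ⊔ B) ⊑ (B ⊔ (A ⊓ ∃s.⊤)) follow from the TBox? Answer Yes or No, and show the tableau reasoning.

Yes

1. (¬A ⊔ B) ⊑ (B ⊔ (A ⊓ ∃s.⊤))  ⇔  ((¬A ⊔ B) ⊓ (¬B ⊓ (¬A ⊔ ∀s.⊥))) unsat w.r.t. T
   all branches close; clash {B, ¬B} at x₀
2. Hence (¬A ⊔ B) ⊑ (B ⊔ (A ⊓ ∃s.⊤)): entailed.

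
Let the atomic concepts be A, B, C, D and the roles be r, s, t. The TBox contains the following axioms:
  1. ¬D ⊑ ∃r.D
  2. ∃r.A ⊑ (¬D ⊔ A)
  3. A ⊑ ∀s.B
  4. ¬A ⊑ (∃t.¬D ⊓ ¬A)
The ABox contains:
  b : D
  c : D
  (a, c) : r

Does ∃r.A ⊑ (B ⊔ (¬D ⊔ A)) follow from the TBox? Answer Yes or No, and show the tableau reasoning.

Yes

1. ∃r.A ⊑ (B ⊔ (¬D ⊔ A))  ⇔  (∃r.A ⊓ (¬B ⊓ (D ⊓ ¬A))) unsat w.r.t. T
   all branches close; clash {A, ¬A} at x₀
2. Hence ∃r.A ⊑ (B ⊔ (¬D ⊔ A)): entailed.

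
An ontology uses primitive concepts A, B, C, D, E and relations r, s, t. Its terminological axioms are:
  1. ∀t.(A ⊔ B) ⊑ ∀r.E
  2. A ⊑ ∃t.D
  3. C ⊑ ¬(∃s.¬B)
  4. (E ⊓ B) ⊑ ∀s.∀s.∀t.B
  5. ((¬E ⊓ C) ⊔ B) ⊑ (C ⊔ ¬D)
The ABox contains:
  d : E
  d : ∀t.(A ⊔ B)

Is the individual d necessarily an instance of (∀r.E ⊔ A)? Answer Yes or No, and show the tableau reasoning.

Yes

1. d : (∀r.E ⊔ A)?  L(d) = {E, ∀t.(A ⊔ B)} ∪ {(∃r.¬E ⊓ ¬A)}
   clash {E, ¬E} at an ∃-successor — d ∈ (∀r.E ⊔ A)
2. Hence d : (∀r.E ⊔ A): entailed.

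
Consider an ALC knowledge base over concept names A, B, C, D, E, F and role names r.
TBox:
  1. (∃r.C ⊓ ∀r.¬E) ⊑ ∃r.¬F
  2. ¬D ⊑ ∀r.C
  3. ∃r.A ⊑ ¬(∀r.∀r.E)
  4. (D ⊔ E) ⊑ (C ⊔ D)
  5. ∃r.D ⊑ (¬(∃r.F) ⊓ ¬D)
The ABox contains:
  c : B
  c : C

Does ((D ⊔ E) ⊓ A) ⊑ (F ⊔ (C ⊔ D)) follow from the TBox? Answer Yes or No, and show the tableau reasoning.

Yes

1. ((D ⊔ E) ⊓ A) ⊑ (F ⊔ (C ⊔ D))  ⇔  (((D ⊔ E) ⊓ A) ⊓ (¬F ⊓ (¬C ⊓ ¬D))) unsat w.r.t. T
   all branches close; clash {D, ¬D} at x₀
2. Hence ((D ⊔ E) ⊓ A) ⊑ (F ⊔ (C ⊔ D)): entailed.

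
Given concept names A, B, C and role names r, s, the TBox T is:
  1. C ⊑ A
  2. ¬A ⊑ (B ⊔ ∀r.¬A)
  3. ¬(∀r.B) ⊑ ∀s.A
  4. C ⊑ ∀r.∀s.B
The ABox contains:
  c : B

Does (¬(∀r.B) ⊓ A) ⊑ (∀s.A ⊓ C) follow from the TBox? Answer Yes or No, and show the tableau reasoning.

1. (¬(∀r.B) ⊓ A) ⊑ (∀s.A ⊓ C)  ⇔  ((∃r.¬B ⊓ A) ⊓ (∃s.¬A ⊔ ¬C)) unsat w.r.t. T
   apply at x₀: ¬(∀r.B)⊑∀s.A
   open: L(x₀) ⊇ {A, ¬C, ∀s.A, ∃r.¬B} (+ ∃-successors)
2. Hence (¬(∀r.B) ⊓ A) ⊑ (∀s.A ⊓ C): not entailed.

No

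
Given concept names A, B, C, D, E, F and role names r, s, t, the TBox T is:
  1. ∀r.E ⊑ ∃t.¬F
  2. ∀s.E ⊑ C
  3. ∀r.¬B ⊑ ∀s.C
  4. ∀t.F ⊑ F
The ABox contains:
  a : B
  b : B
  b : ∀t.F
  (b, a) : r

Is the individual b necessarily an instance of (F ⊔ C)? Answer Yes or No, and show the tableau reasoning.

Yes

1. b : (F ⊔ C)?  L(b) = {B, ∀t.F} ∪ {(¬F ⊓ ¬C)}
   clash {C, ¬C} at b — b ∈ (F ⊔ C)
2. Hence b : (F ⊔ C): entailed.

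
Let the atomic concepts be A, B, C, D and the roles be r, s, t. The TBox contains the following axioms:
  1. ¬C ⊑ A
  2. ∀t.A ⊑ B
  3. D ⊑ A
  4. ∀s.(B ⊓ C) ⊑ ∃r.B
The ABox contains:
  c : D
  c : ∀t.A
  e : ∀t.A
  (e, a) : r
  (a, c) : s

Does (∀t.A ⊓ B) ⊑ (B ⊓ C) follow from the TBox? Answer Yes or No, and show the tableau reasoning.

1. (∀t.A ⊓ B) ⊑ (B ⊓ C)  ⇔  ((∀t.A ⊓ B) ⊓ (¬B ⊔ ¬C)) unsat w.r.t. T
   open: L(x₀) ⊇ {A, B, ¬C, ∀t.A, ∃s.(¬B ⊔ ¬C)} (+ ∃-successors)
2. Hence (∀t.A ⊓ B) ⊑ (B ⊓ C): not entailed.

No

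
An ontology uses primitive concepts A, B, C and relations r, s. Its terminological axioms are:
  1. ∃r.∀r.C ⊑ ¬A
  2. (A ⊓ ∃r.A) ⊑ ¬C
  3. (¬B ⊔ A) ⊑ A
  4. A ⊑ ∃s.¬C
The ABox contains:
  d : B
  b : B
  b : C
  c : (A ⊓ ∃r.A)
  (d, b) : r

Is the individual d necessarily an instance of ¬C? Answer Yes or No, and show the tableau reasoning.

1. d : ¬C?  L(d) = {B} ∪ {C}
   open: L(d) ⊇ {B, C, ¬A} — d ∉ ¬C possible
2. Hence d : ¬C: not entailed.

No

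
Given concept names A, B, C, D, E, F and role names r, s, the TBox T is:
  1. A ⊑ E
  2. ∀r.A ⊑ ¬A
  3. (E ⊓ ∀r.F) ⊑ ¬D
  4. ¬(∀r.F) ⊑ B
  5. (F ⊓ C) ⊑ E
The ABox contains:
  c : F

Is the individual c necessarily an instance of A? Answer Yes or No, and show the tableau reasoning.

No

1. c : A?  L(c) = {F} ∪ {¬A}
   open: L(c) ⊇ {F, ¬A, ¬C, ¬E, ∀r.F} — c ∉ A possible
2. Hence c : A: not entailed.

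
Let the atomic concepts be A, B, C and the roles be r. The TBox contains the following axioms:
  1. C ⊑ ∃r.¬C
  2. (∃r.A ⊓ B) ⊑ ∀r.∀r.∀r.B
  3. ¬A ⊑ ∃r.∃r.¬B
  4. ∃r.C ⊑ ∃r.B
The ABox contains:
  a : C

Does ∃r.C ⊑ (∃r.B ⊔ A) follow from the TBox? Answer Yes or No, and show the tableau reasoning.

1. ∃r.C ⊑ (∃r.B ⊔ A)  ⇔  (∃r.C ⊓ (∀r.¬B ⊓ ¬A)) unsat w.r.t. T
   all branches close; clash {B, ¬B} at an ∃-successor
2. Hence ∃r.C ⊑ (∃r.B ⊔ A): entailed.

Yes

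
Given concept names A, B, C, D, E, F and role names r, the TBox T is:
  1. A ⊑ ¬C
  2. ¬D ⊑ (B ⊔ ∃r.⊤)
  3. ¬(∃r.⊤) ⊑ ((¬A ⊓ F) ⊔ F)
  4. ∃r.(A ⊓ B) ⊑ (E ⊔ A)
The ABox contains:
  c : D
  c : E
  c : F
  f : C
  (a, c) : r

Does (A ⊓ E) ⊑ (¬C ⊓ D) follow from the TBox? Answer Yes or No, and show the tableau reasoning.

1. (A ⊓ E) ⊑ (¬C ⊓ D)  ⇔  ((A ⊓ E) ⊓ (C ⊔ ¬D)) unsat w.r.t. T
   apply at x₀: A⊑¬C
   open: L(x₀) ⊇ {A, B, E, ¬C, ¬D, …} (+ ∃-successors)
2. Hence (A ⊓ E) ⊑ (¬C ⊓ D): not entailed.

No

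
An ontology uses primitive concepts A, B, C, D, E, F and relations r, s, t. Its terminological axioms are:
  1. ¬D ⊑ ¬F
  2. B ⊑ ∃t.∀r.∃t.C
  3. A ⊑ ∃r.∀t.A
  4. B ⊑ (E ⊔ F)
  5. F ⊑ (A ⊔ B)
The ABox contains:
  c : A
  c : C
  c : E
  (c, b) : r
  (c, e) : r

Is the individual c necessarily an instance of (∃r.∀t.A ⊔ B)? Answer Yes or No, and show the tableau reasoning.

Yes

1. c : (∃r.∀t.A ⊔ B)?  L(c) = {A, C, E} ∪ {(∀r.∃t.¬A ⊓ ¬B)}
   clash {F, ¬F} at an ∃-successor — c ∈ (∃r.∀t.A ⊔ B)
2. Hence c : (∃r.∀t.A ⊔ B): entailed.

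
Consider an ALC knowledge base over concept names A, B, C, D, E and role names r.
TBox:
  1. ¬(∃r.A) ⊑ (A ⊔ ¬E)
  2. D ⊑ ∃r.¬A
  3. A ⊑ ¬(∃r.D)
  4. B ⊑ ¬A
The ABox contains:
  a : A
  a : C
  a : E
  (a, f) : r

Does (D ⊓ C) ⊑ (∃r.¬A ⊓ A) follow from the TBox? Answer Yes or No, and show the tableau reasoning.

1. (D ⊓ C) ⊑ (∃r.¬A ⊓ A)  ⇔  ((D ⊓ C) ⊓ (∀r.A ⊔ ¬A)) unsat w.r.t. T
   apply at x₀: D⊑∃r.¬A
   open: L(x₀) ⊇ {C, D, ¬A, ¬B, ∃r.A, …} (+ ∃-successors)
2. Hence (D ⊓ C) ⊑ (∃r.¬A ⊓ A): not entailed.

No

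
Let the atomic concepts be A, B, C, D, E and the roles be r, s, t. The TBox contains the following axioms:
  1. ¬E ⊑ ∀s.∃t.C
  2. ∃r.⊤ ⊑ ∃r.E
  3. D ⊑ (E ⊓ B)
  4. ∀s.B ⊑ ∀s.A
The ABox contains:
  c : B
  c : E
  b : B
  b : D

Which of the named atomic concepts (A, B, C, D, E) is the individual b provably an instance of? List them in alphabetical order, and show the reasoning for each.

1. b : A?  L(b) = {B, D} ∪ {¬A}
   apply at b: D⊑(E ⊓ B)
   open: L(b) ⊇ {B, D, E, ¬A, ∀r.⊥, …} (+ ∃-successors) — b ∉ A possible
2. b : B?  L(b) = {B, D} ∪ {¬B}
   clash {B, ¬B} at b — b ∈ B
3. b : C?  L(b) = {B, D} ∪ {¬C}
   apply at b: D⊑(E ⊓ B)
   open: L(b) ⊇ {B, D, E, ¬C, ∀r.⊥, …} (+ ∃-successors) — b ∉ C possible
4. b : D?  L(b) = {B, D} ∪ {¬D}
   clash {D, ¬D} at b — b ∈ D
5. b : E?  L(b) = {B, D} ∪ {¬E}
   clash {E, ¬E} at b — b ∈ E
6. Entailed for b: {B, D, E}

{B, D, E}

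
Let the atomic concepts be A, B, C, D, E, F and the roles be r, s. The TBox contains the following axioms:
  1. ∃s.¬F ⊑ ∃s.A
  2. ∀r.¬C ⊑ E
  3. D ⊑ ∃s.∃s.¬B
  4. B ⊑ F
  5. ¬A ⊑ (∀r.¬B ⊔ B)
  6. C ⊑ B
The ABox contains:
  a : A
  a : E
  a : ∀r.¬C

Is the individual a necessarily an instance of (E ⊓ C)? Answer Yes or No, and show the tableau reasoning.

1. a : (E ⊓ C)?  L(a) = {A, E, ∀r.¬C} ∪ {(¬E ⊔ ¬C)}
   open: L(a) ⊇ {A, E, ¬B, ¬C, ¬D, …} — a ∉ (E ⊓ C) possible
2. Hence a : (E ⊓ C): not entailed.

No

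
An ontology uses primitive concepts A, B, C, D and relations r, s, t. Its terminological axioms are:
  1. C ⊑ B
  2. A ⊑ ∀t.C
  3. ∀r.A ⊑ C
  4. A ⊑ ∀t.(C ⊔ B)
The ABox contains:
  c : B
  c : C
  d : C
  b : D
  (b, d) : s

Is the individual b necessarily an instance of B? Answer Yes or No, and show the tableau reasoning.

No

1. b : B?  L(b) = {D} ∪ {¬B}
   open: L(b) ⊇ {D, ¬A, ¬B, ¬C, ∃r.¬A} (+ ∃-successors) — b ∉ B possible
2. Hence b : B: not entailed.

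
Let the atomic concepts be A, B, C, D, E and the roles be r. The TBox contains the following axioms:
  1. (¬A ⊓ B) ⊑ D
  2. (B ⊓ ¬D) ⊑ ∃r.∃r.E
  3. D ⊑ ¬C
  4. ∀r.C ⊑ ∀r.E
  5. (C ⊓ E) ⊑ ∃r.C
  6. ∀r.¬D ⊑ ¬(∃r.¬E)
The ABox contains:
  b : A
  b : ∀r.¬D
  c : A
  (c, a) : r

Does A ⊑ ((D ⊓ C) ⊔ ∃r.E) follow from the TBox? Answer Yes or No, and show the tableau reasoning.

1. A ⊑ ((D ⊓ C) ⊔ ∃r.E)  ⇔  (A ⊓ ((¬D ⊔ ¬C) ⊓ ∀r.¬E)) unsat w.r.t. T
   open: L(x₀) ⊇ {A, ¬B, ¬C, ¬D, ∀r.¬E, …} (+ ∃-successors)
2. Hence A ⊑ ((D ⊓ C) ⊔ ∃r.E): not entailed.

No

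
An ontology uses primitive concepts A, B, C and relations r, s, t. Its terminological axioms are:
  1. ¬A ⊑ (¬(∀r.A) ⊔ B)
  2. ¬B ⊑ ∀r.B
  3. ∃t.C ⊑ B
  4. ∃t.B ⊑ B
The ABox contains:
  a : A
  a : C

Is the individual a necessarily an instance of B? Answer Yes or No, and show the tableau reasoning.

1. a : B?  L(a) = {A, C} ∪ {¬B}
   apply at a: ¬B⊑∀r.B
   open: L(a) ⊇ {A, C, ¬B, ∀r.B, ∀t.¬B, …} — a ∉ B possible
2. Hence a : B: not entailed.

No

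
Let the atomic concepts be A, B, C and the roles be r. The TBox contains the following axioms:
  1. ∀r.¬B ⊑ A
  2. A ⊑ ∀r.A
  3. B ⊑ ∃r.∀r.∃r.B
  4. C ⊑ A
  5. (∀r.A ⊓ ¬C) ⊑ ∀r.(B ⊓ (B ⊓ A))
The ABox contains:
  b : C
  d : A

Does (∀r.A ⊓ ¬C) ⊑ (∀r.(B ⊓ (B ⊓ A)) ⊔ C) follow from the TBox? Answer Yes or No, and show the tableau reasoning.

1. (∀r.A ⊓ ¬C) ⊑ (∀r.(B ⊓ (B ⊓ A)) ⊔ C)  ⇔  ((∀r.A ⊓ ¬C) ⊓ (∃r.(¬B ⊔ (¬B ⊔ ¬A)) ⊓ ¬C)) unsat w.r.t. T
   all branches close; clash {A, ¬A} at an ∃-successor
2. Hence (∀r.A ⊓ ¬C) ⊑ (∀r.(B ⊓ (B ⊓ A)) ⊔ C): entailed.

Yes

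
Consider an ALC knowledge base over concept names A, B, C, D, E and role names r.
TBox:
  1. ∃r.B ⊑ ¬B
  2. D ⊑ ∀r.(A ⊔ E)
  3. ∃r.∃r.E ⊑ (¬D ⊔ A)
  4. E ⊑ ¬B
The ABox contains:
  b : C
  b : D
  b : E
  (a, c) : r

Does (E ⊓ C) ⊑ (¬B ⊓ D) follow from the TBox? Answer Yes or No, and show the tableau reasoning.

No

1. (E ⊓ C) ⊑ (¬B ⊓ D)  ⇔  ((E ⊓ C) ⊓ (B ⊔ ¬D)) unsat w.r.t. T
   apply at x₀: E⊑¬B
   open: L(x₀) ⊇ {C, E, ¬B, ¬D, ∀r.∀r.¬E}
2. Hence (E ⊓ C) ⊑ (¬B ⊓ D): not entailed.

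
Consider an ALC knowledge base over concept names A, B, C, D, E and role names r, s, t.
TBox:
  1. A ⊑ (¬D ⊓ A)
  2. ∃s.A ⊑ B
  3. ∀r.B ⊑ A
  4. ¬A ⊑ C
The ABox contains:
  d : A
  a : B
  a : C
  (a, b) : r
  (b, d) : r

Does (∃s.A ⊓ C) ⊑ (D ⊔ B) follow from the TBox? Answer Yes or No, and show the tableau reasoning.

1. (∃s.A ⊓ C) ⊑ (D ⊔ B)  ⇔  ((∃s.A ⊓ C) ⊓ (¬D ⊓ ¬B)) unsat w.r.t. T
   all branches close; clash {B, ¬B} at x₀
2. Hence (∃s.A ⊓ C) ⊑ (D ⊔ B): entailed.

Yes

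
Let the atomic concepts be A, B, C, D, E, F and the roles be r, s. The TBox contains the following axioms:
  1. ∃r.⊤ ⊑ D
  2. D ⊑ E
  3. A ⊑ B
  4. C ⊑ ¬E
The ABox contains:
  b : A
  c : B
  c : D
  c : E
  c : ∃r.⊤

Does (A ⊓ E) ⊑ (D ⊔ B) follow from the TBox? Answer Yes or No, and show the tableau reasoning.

1. (A ⊓ E) ⊑ (D ⊔ B)  ⇔  ((A ⊓ E) ⊓ (¬D ⊓ ¬B)) unsat w.r.t. T
   all branches close; clash {B, ¬B} at x₀
2. Hence (A ⊓ E) ⊑ (D ⊔ B): entailed.

Yes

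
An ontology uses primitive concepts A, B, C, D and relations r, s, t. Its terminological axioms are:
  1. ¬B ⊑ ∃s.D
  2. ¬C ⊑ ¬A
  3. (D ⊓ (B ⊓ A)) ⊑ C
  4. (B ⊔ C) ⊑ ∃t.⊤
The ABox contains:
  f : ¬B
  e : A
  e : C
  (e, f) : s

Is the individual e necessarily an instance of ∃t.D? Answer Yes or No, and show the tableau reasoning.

No

1. e : ∃t.D?  L(e) = {A, C} ∪ {∀t.¬D}
   open: L(e) ⊇ {A, B, C, ∀t.¬D, ∃t.⊤} (+ ∃-successors) — e ∉ ∃t.D possible
2. Hence e : ∃t.D: not entailed.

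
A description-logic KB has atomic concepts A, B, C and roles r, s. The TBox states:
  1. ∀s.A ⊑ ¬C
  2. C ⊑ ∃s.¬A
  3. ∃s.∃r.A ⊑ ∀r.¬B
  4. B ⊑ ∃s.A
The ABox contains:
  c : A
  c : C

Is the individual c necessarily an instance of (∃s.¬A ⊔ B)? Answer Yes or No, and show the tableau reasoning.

Yes

1. c : (∃s.¬A ⊔ B)?  L(c) = {A, C} ∪ {(∀s.A ⊓ ¬B)}
   clash {A, ¬A} at an ∃-successor — c ∈ (∃s.¬A ⊔ B)
2. Hence c : (∃s.¬A ⊔ B): entailed.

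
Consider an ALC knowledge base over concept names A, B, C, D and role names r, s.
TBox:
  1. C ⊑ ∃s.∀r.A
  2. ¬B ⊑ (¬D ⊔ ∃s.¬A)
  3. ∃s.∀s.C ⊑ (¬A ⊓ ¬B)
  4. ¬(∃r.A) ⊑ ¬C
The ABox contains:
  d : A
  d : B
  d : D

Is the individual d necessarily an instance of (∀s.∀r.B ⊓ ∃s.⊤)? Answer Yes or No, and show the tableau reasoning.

No

1. d : (∀s.∀r.B ⊓ ∃s.⊤)?  L(d) = {A, B, D} ∪ {(∃s.∃r.¬B ⊔ ∀s.⊥)}
   open: L(d) ⊇ {A, B, D, ¬C, ∀s.∃s.¬C, …} (+ ∃-successors) — d ∉ (∀s.∀r.B ⊓ ∃s.⊤) possible
2. Hence d : (∀s.∀r.B ⊓ ∃s.⊤): not entailed.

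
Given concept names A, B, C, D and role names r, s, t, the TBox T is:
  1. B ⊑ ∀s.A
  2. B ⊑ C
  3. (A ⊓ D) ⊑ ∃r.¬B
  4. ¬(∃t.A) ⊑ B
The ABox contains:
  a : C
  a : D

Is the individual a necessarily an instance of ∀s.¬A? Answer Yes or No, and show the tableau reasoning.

1. a : ∀s.¬A?  L(a) = {C, D} ∪ {∃s.A}
   open: L(a) ⊇ {C, D, ¬A, ¬B, ∃s.A, …} (+ ∃-successors) — a ∉ ∀s.¬A possible
2. Hence a : ∀s.¬A: not entailed.

No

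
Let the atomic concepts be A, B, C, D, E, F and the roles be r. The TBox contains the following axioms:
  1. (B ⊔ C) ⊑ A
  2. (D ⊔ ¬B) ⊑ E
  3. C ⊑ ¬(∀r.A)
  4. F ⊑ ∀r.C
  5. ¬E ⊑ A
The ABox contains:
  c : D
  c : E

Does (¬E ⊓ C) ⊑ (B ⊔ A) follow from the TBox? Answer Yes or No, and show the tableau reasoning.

Yes

1. (¬E ⊓ C) ⊑ (B ⊔ A)  ⇔  ((¬E ⊓ C) ⊓ (¬B ⊓ ¬A)) unsat w.r.t. T
   all branches close; clash {A, ¬A} at x₀
2. Hence (¬E ⊓ C) ⊑ (B ⊔ A): entailed.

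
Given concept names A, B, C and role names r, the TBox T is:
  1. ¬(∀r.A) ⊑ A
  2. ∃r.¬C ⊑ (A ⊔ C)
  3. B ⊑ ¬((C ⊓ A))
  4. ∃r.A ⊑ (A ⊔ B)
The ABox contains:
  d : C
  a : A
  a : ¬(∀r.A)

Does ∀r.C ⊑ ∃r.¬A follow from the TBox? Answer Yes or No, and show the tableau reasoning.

1. ∀r.C ⊑ ∃r.¬A  ⇔  (∀r.C ⊓ ∀r.A) unsat w.r.t. T
   open: L(x₀) ⊇ {¬B, ∀r.A, ∀r.C, ∀r.¬A}
2. Hence ∀r.C ⊑ ∃r.¬A: not entailed.

No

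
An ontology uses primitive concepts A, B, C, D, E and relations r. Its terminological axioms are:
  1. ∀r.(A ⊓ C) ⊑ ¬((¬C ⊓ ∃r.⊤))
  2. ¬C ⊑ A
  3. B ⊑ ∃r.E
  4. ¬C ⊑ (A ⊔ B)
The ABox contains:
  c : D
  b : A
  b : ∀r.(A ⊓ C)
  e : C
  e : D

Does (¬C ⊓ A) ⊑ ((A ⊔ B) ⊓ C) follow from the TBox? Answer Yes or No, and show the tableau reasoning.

1. (¬C ⊓ A) ⊑ ((A ⊔ B) ⊓ C)  ⇔  ((¬C ⊓ A) ⊓ ((¬A ⊓ ¬B) ⊔ ¬C)) unsat w.r.t. T
   apply at x₀: ¬C⊑(A ⊔ B)
   open: L(x₀) ⊇ {A, ¬B, ¬C, ∃r.(¬A ⊔ ¬C)} (+ ∃-successors)
2. Hence (¬C ⊓ A) ⊑ ((A ⊔ B) ⊓ C): not entailed.

No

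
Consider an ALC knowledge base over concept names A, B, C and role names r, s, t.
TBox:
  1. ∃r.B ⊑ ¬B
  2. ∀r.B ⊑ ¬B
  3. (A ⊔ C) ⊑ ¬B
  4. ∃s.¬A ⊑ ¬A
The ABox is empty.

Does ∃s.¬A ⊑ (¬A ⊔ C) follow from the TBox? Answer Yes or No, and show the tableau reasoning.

Yes

1. ∃s.¬A ⊑ (¬A ⊔ C)  ⇔  (∃s.¬A ⊓ (A ⊓ ¬C)) unsat w.r.t. T
   all branches close; clash {A, ¬A} at x₀
2. Hence ∃s.¬A ⊑ (¬A ⊔ C): entailed.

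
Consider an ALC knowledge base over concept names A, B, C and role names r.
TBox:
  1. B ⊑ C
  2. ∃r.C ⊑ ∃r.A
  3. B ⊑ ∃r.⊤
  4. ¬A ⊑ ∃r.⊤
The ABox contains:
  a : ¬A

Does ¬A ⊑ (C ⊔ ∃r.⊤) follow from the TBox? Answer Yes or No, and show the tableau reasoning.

Yes

1. ¬A ⊑ (C ⊔ ∃r.⊤)  ⇔  (¬A ⊓ (¬C ⊓ ∀r.⊥)) unsat w.r.t. T
   all branches close; clash {C, ¬C} at x₀
2. Hence ¬A ⊑ (C ⊔ ∃r.⊤): entailed.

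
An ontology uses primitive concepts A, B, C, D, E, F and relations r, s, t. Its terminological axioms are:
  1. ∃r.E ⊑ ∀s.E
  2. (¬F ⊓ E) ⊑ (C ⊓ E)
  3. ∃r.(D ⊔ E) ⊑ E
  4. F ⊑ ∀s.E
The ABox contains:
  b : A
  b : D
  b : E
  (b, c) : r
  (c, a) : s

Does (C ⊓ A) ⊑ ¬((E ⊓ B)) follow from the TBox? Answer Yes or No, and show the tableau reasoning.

1. (C ⊓ A) ⊑ ¬((E ⊓ B))  ⇔  ((C ⊓ A) ⊓ (E ⊓ B)) unsat w.r.t. T
   open: L(x₀) ⊇ {A, B, C, E, ¬F, …}
2. Hence (C ⊓ A) ⊑ ¬((E ⊓ B)): not entailed.

No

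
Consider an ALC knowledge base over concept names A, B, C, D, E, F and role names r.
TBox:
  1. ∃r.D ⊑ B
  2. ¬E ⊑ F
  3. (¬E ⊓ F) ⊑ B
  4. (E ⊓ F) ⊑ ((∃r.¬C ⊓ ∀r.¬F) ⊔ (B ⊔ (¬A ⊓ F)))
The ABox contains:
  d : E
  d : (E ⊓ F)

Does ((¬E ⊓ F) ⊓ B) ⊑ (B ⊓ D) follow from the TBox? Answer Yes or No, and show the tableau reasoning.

1. ((¬E ⊓ F) ⊓ B) ⊑ (B ⊓ D)  ⇔  (((¬E ⊓ F) ⊓ B) ⊓ (¬B ⊔ ¬D)) unsat w.r.t. T
   open: L(x₀) ⊇ {B, F, ¬D, ¬E}
2. Hence ((¬E ⊓ F) ⊓ B) ⊑ (B ⊓ D): not entailed.

No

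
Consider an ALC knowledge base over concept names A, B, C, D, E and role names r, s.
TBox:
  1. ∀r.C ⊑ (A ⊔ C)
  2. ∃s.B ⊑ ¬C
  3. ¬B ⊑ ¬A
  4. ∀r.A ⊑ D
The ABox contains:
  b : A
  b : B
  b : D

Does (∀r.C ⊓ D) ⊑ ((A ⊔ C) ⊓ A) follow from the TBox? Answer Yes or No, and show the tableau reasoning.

1. (∀r.C ⊓ D) ⊑ ((A ⊔ C) ⊓ A)  ⇔  ((∀r.C ⊓ D) ⊓ ((¬A ⊓ ¬C) ⊔ ¬A)) unsat w.r.t. T
   apply at x₀: ∀r.C⊑(A ⊔ C)
   open: L(x₀) ⊇ {B, C, D, ¬A, ∀r.C, …}
2. Hence (∀r.C ⊓ D) ⊑ ((A ⊔ C) ⊓ A): not entailed.

No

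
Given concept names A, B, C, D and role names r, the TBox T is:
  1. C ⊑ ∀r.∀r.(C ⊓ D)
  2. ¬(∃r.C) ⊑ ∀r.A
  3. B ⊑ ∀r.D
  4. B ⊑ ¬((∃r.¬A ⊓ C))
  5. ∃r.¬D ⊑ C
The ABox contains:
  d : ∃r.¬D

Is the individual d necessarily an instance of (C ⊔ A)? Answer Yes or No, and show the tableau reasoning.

Yes

1. d : (C ⊔ A)?  L(d) = {∃r.¬D} ∪ {(¬C ⊓ ¬A)}
   clash {D, ¬D} at an ∃-successor — d ∈ (C ⊔ A)
2. Hence d : (C ⊔ A): entailed.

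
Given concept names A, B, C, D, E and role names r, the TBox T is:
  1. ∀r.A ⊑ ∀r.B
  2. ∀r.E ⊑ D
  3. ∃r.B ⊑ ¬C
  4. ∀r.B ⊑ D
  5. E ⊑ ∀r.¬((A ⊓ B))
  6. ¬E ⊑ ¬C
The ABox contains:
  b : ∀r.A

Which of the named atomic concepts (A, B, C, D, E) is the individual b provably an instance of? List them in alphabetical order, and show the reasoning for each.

{D}

1. b : A?  L(b) = {∀r.A} ∪ {¬A}
   apply at b: ∀r.A⊑∀r.B
   open: L(b) ⊇ {D, E, ¬A, ∀r.(¬A ⊔ ¬B), ∀r.A, …} — b ∉ A possible
2. b : B?  L(b) = {∀r.A} ∪ {¬B}
   apply at b: ∀r.A⊑∀r.B
   open: L(b) ⊇ {D, E, ¬B, ∀r.(¬A ⊔ ¬B), ∀r.A, …} — b ∉ B possible
3. b : C?  L(b) = {∀r.A} ∪ {¬C}
   apply at b: ∀r.A⊑∀r.B
   open: L(b) ⊇ {D, ¬C, ¬E, ∀r.A, ∀r.B} — b ∉ C possible
4. b : D?  L(b) = {∀r.A} ∪ {¬D}
   clash {D, ¬D} at b — b ∈ D
5. b : E?  L(b) = {∀r.A} ∪ {¬E}
   apply at b: ∀r.A⊑∀r.B; ¬E⊑¬C
   open: L(b) ⊇ {D, ¬C, ¬E, ∀r.A, ∀r.B} — b ∉ E possible
6. Entailed for b: {D}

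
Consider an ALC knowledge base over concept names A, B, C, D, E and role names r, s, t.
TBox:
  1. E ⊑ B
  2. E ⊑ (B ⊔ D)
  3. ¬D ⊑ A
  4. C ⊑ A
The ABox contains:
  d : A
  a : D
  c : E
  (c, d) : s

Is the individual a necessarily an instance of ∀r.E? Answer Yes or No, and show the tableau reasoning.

No

1. a : ∀r.E?  L(a) = {D} ∪ {∃r.¬E}
   open: L(a) ⊇ {D, ¬C, ¬E, ∃r.¬E} (+ ∃-successors) — a ∉ ∀r.E possible
2. Hence a : ∀r.E: not entailed.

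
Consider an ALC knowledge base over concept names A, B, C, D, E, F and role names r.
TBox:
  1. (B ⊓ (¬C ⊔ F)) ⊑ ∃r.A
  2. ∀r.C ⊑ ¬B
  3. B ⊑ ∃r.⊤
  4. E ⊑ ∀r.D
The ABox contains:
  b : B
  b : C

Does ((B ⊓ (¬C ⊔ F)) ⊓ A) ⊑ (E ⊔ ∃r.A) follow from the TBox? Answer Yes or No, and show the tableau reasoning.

1. ((B ⊓ (¬C ⊔ F)) ⊓ A) ⊑ (E ⊔ ∃r.A)  ⇔  (((B ⊓ (¬C ⊔ F)) ⊓ A) ⊓ (¬E ⊓ ∀r.¬A)) unsat w.r.t. T
   all branches close; clash {B, ¬B} at x₀
2. Hence ((B ⊓ (¬C ⊔ F)) ⊓ A) ⊑ (E ⊔ ∃r.A): entailed.

Yes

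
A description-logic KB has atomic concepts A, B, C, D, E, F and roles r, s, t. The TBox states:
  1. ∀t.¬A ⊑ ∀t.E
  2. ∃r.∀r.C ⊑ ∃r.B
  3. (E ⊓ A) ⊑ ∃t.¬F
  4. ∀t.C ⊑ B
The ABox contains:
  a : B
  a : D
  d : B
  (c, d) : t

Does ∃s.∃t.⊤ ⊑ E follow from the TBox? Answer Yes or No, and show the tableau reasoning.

No

1. ∃s.∃t.⊤ ⊑ E  ⇔  (∃s.∃t.⊤ ⊓ ¬E) unsat w.r.t. T
   open: L(x₀) ⊇ {¬E, ∀r.∃r.¬C, ∃s.∃t.⊤, ∃t.A, ∃t.¬C} (+ ∃-successors)
2. Hence ∃s.∃t.⊤ ⊑ E: not entailed.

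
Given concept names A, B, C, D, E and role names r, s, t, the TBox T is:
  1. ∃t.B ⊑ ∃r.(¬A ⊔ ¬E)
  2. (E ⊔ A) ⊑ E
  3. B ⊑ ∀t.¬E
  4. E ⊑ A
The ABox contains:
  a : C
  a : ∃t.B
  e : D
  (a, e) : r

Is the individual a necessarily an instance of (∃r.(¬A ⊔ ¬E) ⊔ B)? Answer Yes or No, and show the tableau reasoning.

1. a : (∃r.(¬A ⊔ ¬E) ⊔ B)?  L(a) = {C, ∃t.B} ∪ {(∀r.(A ⊓ E) ⊓ ¬B)}
   clash {E, ¬E} at an ∃-successor — a ∈ (∃r.(¬A ⊔ ¬E) ⊔ B)
2. Hence a : (∃r.(¬A ⊔ ¬E) ⊔ B): entailed.

Yes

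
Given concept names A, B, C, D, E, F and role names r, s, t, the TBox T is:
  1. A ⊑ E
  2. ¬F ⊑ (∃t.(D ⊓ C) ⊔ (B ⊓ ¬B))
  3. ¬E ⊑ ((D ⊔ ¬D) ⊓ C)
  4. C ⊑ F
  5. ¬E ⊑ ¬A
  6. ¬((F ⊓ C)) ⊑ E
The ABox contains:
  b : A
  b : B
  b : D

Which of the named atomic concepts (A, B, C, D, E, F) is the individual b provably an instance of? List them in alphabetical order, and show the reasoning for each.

{A, B, D, E}

1. b : A?  L(b) = {A, B, D} ∪ {¬A}
   clash {A, ¬A} at b — b ∈ A
2. b : B?  L(b) = {A, B, D} ∪ {¬B}
   clash {B, ¬B} at b — b ∈ B
3. b : C?  L(b) = {A, B, D} ∪ {¬C}
   apply at b: A⊑E
   open: L(b) ⊇ {A, B, D, E, F, …} — b ∉ C possible
4. b : D?  L(b) = {A, B, D} ∪ {¬D}
   clash {D, ¬D} at b — b ∈ D
5. b : E?  L(b) = {A, B, D} ∪ {¬E}
   clash {E, ¬E} at b — b ∈ E
6. b : F?  L(b) = {A, B, D} ∪ {¬F}
   apply at b: A⊑E; ¬F⊑(∃t.(D ⊓ C) ⊔ (B ⊓ ¬B))
   open: L(b) ⊇ {A, B, D, E, ¬C, …} (+ ∃-successors) — b ∉ F possible
7. Entailed for b: {A, B, D, E}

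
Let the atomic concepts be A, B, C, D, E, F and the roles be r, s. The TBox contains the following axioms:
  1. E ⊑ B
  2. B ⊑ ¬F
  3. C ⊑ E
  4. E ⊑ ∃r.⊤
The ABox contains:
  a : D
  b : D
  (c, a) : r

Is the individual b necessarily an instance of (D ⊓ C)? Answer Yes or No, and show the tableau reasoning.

1. b : (D ⊓ C)?  L(b) = {D} ∪ {(¬D ⊔ ¬C)}
   open: L(b) ⊇ {D, ¬B, ¬C, ¬E} — b ∉ (D ⊓ C) possible
2. Hence b : (D ⊓ C): not entailed.

No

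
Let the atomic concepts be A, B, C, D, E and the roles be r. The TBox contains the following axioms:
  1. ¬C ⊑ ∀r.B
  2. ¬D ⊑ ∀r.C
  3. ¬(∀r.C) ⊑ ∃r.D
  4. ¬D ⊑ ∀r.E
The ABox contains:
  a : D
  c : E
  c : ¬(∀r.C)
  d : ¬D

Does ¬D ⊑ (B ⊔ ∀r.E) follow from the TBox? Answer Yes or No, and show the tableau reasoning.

1. ¬D ⊑ (B ⊔ ∀r.E)  ⇔  (¬D ⊓ (¬B ⊓ ∃r.¬E)) unsat w.r.t. T
   all branches close; clash {E, ¬E} at an ∃-successor
2. Hence ¬D ⊑ (B ⊔ ∀r.E): entailed.

Yes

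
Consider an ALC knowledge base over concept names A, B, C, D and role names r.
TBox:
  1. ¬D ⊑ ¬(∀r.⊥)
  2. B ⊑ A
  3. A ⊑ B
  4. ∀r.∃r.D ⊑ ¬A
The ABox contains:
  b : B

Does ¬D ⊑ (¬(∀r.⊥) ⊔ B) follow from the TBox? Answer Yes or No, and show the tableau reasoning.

1. ¬D ⊑ (¬(∀r.⊥) ⊔ B)  ⇔  (¬D ⊓ (∀r.⊥ ⊓ ¬B)) unsat w.r.t. T
   all branches close; clash {B, ¬B} at x₀
2. Hence ¬D ⊑ (¬(∀r.⊥) ⊔ B): entailed.

Yes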